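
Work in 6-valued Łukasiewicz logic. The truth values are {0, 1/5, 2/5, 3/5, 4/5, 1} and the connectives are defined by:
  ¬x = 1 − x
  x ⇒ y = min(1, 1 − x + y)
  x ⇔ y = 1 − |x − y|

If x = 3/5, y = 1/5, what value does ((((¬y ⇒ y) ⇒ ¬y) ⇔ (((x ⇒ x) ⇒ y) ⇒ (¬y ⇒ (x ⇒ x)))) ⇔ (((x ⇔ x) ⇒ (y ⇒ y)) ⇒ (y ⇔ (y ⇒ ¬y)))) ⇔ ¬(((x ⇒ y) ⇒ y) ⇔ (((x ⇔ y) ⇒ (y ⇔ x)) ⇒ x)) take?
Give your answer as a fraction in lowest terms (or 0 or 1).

4/5

¬y = ¬1/5 = 4/5
¬y ⇒ y = 4/5 ⇒ 1/5 = 2/5
¬y = ¬1/5 = 4/5
(¬y ⇒ y) ⇒ ¬y = 2/5 ⇒ 4/5 = 1
x ⇒ x = 3/5 ⇒ 3/5 = 1
(x ⇒ x) ⇒ y = 1 ⇒ 1/5 = 1/5
¬y = ¬1/5 = 4/5
x ⇒ x = 3/5 ⇒ 3/5 = 1
¬y ⇒ (x ⇒ x) = 4/5 ⇒ 1 = 1
((x ⇒ x) ⇒ y) ⇒ (¬y ⇒ (x ⇒ x)) = 1/5 ⇒ 1 = 1
((¬y ⇒ y) ⇒ ¬y) ⇔ (((x ⇒ x) ⇒ y) ⇒ (¬y ⇒ (x ⇒ x))) = 1 ⇔ 1 = 1
x ⇔ x = 3/5 ⇔ 3/5 = 1
y ⇒ y = 1/5 ⇒ 1/5 = 1
(x ⇔ x) ⇒ (y ⇒ y) = 1 ⇒ 1 = 1
¬y = ¬1/5 = 4/5
y ⇒ ¬y = 1/5 ⇒ 4/5 = 1
y ⇔ (y ⇒ ¬y) = 1/5 ⇔ 1 = 1/5
((x ⇔ x) ⇒ (y ⇒ y)) ⇒ (y ⇔ (y ⇒ ¬y)) = 1 ⇒ 1/5 = 1/5
(((¬y ⇒ y) ⇒ ¬y) ⇔ (((x ⇒ x) ⇒ y) ⇒ (¬y ⇒ (x ⇒ x)))) ⇔ (((x ⇔ x) ⇒ (y ⇒ y)) ⇒ (y ⇔ (y ⇒ ¬y))) = 1 ⇔ 1/5 = 1/5
x ⇒ y = 3/5 ⇒ 1/5 = 3/5
(x ⇒ y) ⇒ y = 3/5 ⇒ 1/5 = 3/5
x ⇔ y = 3/5 ⇔ 1/5 = 3/5
y ⇔ x = 1/5 ⇔ 3/5 = 3/5
(x ⇔ y) ⇒ (y ⇔ x) = 3/5 ⇒ 3/5 = 1
((x ⇔ y) ⇒ (y ⇔ x)) ⇒ x = 1 ⇒ 3/5 = 3/5
((x ⇒ y) ⇒ y) ⇔ (((x ⇔ y) ⇒ (y ⇔ x)) ⇒ x) = 3/5 ⇔ 3/5 = 1
¬(((x ⇒ y) ⇒ y) ⇔ (((x ⇔ y) ⇒ (y ⇔ x)) ⇒ x)) = ¬1 = 0
((((¬y ⇒ y) ⇒ ¬y) ⇔ (((x ⇒ x) ⇒ y) ⇒ (¬y ⇒ (x ⇒ x)))) ⇔ (((x ⇔ x) ⇒ (y ⇒ y)) ⇒ (y ⇔ (y ⇒ ¬y)))) ⇔ ¬(((x ⇒ y) ⇒ y) ⇔ (((x ⇔ y) ⇒ (y ⇔ x)) ⇒ x)) = 1/5 ⇔ 0 = 4/5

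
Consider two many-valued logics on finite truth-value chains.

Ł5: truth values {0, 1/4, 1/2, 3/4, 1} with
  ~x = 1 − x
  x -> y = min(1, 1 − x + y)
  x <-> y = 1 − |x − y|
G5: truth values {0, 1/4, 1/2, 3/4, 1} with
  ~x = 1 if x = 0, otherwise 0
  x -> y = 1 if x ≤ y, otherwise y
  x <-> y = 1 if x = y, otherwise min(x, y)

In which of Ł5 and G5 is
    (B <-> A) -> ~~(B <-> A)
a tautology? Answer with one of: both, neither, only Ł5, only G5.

both

In Ł5: every assignment gives 1 — tautology.
In G5: every assignment gives 1 — tautology.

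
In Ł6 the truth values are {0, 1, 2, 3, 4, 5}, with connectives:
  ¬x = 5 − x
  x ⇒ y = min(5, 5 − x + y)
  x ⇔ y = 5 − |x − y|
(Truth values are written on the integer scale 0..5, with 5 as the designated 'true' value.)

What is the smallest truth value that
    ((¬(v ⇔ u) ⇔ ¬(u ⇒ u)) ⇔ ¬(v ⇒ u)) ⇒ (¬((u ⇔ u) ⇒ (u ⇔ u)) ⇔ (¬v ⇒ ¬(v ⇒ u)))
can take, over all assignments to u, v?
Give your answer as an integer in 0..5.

Take u = 0, v = 3:
v ⇔ u = 3 ⇔ 0 = 2
¬(v ⇔ u) = ¬2 = 3
u ⇒ u = 0 ⇒ 0 = 5
¬(u ⇒ u) = ¬5 = 0
¬(v ⇔ u) ⇔ ¬(u ⇒ u) = 3 ⇔ 0 = 2
v ⇒ u = 3 ⇒ 0 = 2
¬(v ⇒ u) = ¬2 = 3
(¬(v ⇔ u) ⇔ ¬(u ⇒ u)) ⇔ ¬(v ⇒ u) = 2 ⇔ 3 = 4
u ⇔ u = 0 ⇔ 0 = 5
u ⇔ u = 0 ⇔ 0 = 5
(u ⇔ u) ⇒ (u ⇔ u) = 5 ⇒ 5 = 5
¬((u ⇔ u) ⇒ (u ⇔ u)) = ¬5 = 0
¬v = ¬3 = 2
v ⇒ u = 3 ⇒ 0 = 2
¬(v ⇒ u) = ¬2 = 3
¬v ⇒ ¬(v ⇒ u) = 2 ⇒ 3 = 5
¬((u ⇔ u) ⇒ (u ⇔ u)) ⇔ (¬v ⇒ ¬(v ⇒ u)) = 0 ⇔ 5 = 0
((¬(v ⇔ u) ⇔ ¬(u ⇒ u)) ⇔ ¬(v ⇒ u)) ⇒ (¬((u ⇔ u) ⇒ (u ⇔ u)) ⇔ (¬v ⇒ ¬(v ⇒ u))) = 4 ⇒ 0 = 1
No assignment yields a value below 1, so this is the minimum.

1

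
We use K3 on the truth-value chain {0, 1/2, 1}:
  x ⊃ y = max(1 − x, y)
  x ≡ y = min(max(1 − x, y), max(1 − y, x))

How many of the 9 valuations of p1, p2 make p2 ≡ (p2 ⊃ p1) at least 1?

p1 = 0, p2 = 0 ↦ 0  <
p1 = 0, p2 = 1/2 ↦ 1/2  <
p1 = 0, p2 = 1 ↦ 0  <
p1 = 1/2, p2 = 0 ↦ 0  <
p1 = 1/2, p2 = 1/2 ↦ 1/2  <
p1 = 1/2, p2 = 1 ↦ 1/2  <
p1 = 1, p2 = 0 ↦ 0  <
p1 = 1, p2 = 1/2 ↦ 1/2  <
p1 = 1, p2 = 1 ↦ 1  ≥
So 1 of the 9 assignments meets the threshold.

1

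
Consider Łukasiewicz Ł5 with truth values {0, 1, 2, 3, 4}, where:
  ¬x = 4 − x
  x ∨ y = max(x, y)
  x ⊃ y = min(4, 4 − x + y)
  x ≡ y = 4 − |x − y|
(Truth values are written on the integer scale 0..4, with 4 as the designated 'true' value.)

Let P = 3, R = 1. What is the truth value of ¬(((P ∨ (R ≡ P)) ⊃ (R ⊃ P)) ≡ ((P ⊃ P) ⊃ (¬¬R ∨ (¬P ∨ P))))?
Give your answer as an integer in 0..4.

R ≡ P = 1 ≡ 3 = 2
P ∨ (R ≡ P) = 3 ∨ 2 = 3
R ⊃ P = 1 ⊃ 3 = 4
(P ∨ (R ≡ P)) ⊃ (R ⊃ P) = 3 ⊃ 4 = 4
P ⊃ P = 3 ⊃ 3 = 4
¬R = ¬1 = 3
¬¬R = ¬3 = 1
¬P = ¬3 = 1
¬P ∨ P = 1 ∨ 3 = 3
¬¬R ∨ (¬P ∨ P) = 1 ∨ 3 = 3
(P ⊃ P) ⊃ (¬¬R ∨ (¬P ∨ P)) = 4 ⊃ 3 = 3
((P ∨ (R ≡ P)) ⊃ (R ⊃ P)) ≡ ((P ⊃ P) ⊃ (¬¬R ∨ (¬P ∨ P))) = 4 ≡ 3 = 3
¬(((P ∨ (R ≡ P)) ⊃ (R ⊃ P)) ≡ ((P ⊃ P) ⊃ (¬¬R ∨ (¬P ∨ P)))) = ¬3 = 1

1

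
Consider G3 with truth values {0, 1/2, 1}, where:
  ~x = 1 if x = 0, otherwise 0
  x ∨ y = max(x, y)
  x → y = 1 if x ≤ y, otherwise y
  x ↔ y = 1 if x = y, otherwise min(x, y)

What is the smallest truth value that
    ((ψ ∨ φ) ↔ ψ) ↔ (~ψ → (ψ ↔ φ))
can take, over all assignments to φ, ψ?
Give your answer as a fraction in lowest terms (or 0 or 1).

Take φ = 1, ψ = 1/2:
ψ ∨ φ = 1/2 ∨ 1 = 1
(ψ ∨ φ) ↔ ψ = 1 ↔ 1/2 = 1/2
~ψ = ~1/2 = 0
ψ ↔ φ = 1/2 ↔ 1 = 1/2
~ψ → (ψ ↔ φ) = 0 → 1/2 = 1
((ψ ∨ φ) ↔ ψ) ↔ (~ψ → (ψ ↔ φ)) = 1/2 ↔ 1 = 1/2
No assignment yields a value below 1/2, so this is the minimum.

1/2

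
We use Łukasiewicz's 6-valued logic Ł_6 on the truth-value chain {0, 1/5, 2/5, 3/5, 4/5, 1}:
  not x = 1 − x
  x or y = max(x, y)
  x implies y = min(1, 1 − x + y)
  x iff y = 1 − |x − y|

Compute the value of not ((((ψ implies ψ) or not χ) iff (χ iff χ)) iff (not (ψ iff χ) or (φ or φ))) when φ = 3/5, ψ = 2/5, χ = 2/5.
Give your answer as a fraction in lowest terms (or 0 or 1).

ψ implies ψ = 2/5 implies 2/5 = 1
not χ = not 2/5 = 3/5
(ψ implies ψ) or not χ = 1 or 3/5 = 1
χ iff χ = 2/5 iff 2/5 = 1
((ψ implies ψ) or not χ) iff (χ iff χ) = 1 iff 1 = 1
ψ iff χ = 2/5 iff 2/5 = 1
not (ψ iff χ) = not 1 = 0
φ or φ = 3/5 or 3/5 = 3/5
not (ψ iff χ) or (φ or φ) = 0 or 3/5 = 3/5
(((ψ implies ψ) or not χ) iff (χ iff χ)) iff (not (ψ iff χ) or (φ or φ)) = 1 iff 3/5 = 3/5
not ((((ψ implies ψ) or not χ) iff (χ iff χ)) iff (not (ψ iff χ) or (φ or φ))) = not 3/5 = 2/5

2/5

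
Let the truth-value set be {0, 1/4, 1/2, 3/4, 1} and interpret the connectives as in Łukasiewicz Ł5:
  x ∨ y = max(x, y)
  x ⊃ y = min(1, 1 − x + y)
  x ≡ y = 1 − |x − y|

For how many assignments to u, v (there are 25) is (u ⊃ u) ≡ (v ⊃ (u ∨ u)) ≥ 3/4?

value 1: 15 assignments (counts)
value 3/4: 4 assignments (counts)
value 1/2: 3 assignments
value 1/4: 2 assignments
value 0: 1 assignment
So 19 of the 25 assignments meet the threshold.

19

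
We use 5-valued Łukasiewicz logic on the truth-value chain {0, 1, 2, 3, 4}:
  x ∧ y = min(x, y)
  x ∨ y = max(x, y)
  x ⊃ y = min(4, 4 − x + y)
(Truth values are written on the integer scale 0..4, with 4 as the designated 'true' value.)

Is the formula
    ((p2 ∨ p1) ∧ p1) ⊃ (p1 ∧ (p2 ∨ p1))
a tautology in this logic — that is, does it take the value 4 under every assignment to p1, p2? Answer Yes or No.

At p1 = 2, p2 = 2, for instance:
p2 ∨ p1 = 2 ∨ 2 = 2
(p2 ∨ p1) ∧ p1 = 2 ∧ 2 = 2
p1 ∧ (p2 ∨ p1) = 2 ∧ 2 = 2
((p2 ∨ p1) ∧ p1) ⊃ (p1 ∧ (p2 ∨ p1)) = 2 ⊃ 2 = 4
and checking the remaining 24 assignments likewise gives ≥ 4 in every case.

Yes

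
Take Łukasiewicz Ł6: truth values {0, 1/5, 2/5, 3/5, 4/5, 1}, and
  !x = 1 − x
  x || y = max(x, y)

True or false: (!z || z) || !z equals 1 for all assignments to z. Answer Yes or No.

No

Counterexample: take z = 1/5.
!z = !1/5 = 4/5
!z || z = 4/5 || 1/5 = 4/5
!z = !1/5 = 4/5
(!z || z) || !z = 4/5 || 4/5 = 4/5
This gives 4/5 ≠ 1.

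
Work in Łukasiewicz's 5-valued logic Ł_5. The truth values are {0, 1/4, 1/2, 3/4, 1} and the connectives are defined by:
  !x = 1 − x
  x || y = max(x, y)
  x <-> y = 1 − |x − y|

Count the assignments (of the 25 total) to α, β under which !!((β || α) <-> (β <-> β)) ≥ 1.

value 1: 9 assignments (counts)
value 3/4: 7 assignments
value 1/2: 5 assignments
value 1/4: 3 assignments
value 0: 1 assignment
So 9 of the 25 assignments meet the threshold.

9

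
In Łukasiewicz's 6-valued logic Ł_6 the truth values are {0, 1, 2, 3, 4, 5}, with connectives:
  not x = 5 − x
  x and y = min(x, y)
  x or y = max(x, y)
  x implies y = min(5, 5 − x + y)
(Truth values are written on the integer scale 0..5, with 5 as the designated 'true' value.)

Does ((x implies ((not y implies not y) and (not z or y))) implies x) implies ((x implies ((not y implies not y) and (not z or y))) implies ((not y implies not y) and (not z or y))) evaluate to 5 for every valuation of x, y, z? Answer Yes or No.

Counterexample: take x = 1, y = 0, z = 5.
not y = not 0 = 5
not y = not 0 = 5
not y implies not y = 5 implies 5 = 5
not z = not 5 = 0
not z or y = 0 or 0 = 0
(not y implies not y) and (not z or y) = 5 and 0 = 0
x implies ((not y implies not y) and (not z or y)) = 1 implies 0 = 4
(x implies ((not y implies not y) and (not z or y))) implies x = 4 implies 1 = 2
not y = not 0 = 5
not y = not 0 = 5
not y implies not y = 5 implies 5 = 5
not z = not 5 = 0
not z or y = 0 or 0 = 0
(not y implies not y) and (not z or y) = 5 and 0 = 0
x implies ((not y implies not y) and (not z or y)) = 1 implies 0 = 4
not y = not 0 = 5
not y = not 0 = 5
not y implies not y = 5 implies 5 = 5
not z = not 5 = 0
not z or y = 0 or 0 = 0
(not y implies not y) and (not z or y) = 5 and 0 = 0
(x implies ((not y implies not y) and (not z or y))) implies ((not y implies not y) and (not z or y)) = 4 implies 0 = 1
((x implies ((not y implies not y) and (not z or y))) implies x) implies ((x implies ((not y implies not y) and (not z or y))) implies ((not y implies not y) and (not z or y))) = 2 implies 1 = 4
This gives 4 ≠ 5.

No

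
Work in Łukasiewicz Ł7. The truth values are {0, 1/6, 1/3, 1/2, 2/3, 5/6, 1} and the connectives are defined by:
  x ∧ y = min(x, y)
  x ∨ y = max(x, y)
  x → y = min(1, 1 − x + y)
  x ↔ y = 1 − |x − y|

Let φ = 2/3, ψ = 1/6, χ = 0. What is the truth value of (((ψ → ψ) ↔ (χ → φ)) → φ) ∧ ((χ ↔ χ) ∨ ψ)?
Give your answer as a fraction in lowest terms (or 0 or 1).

ψ → ψ = 1/6 → 1/6 = 1
χ → φ = 0 → 2/3 = 1
(ψ → ψ) ↔ (χ → φ) = 1 ↔ 1 = 1
((ψ → ψ) ↔ (χ → φ)) → φ = 1 → 2/3 = 2/3
χ ↔ χ = 0 ↔ 0 = 1
(χ ↔ χ) ∨ ψ = 1 ∨ 1/6 = 1
(((ψ → ψ) ↔ (χ → φ)) → φ) ∧ ((χ ↔ χ) ∨ ψ) = 2/3 ∧ 1 = 2/3

2/3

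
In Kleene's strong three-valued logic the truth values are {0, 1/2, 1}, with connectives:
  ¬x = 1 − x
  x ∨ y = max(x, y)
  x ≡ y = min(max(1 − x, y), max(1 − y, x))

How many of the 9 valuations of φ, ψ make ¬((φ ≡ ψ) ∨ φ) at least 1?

1

φ = 0, ψ = 0 ↦ 0  <
φ = 0, ψ = 1/2 ↦ 1/2  <
φ = 0, ψ = 1 ↦ 1  ≥
φ = 1/2, ψ = 0 ↦ 1/2  <
φ = 1/2, ψ = 1/2 ↦ 1/2  <
φ = 1/2, ψ = 1 ↦ 1/2  <
φ = 1, ψ = 0 ↦ 0  <
φ = 1, ψ = 1/2 ↦ 0  <
φ = 1, ψ = 1 ↦ 0  <
So 1 of the 9 assignments meets the threshold.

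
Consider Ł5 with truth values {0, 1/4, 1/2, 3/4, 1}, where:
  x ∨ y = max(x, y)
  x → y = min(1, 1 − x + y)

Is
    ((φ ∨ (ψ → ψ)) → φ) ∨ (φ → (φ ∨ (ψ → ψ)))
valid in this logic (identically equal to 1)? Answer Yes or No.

Yes

At φ = 1/4, ψ = 1/4, for instance:
ψ → ψ = 1/4 → 1/4 = 1
φ ∨ (ψ → ψ) = 1/4 ∨ 1 = 1
(φ ∨ (ψ → ψ)) → φ = 1 → 1/4 = 1/4
φ → (φ ∨ (ψ → ψ)) = 1/4 → 1 = 1
((φ ∨ (ψ → ψ)) → φ) ∨ (φ → (φ ∨ (ψ → ψ))) = 1/4 ∨ 1 = 1
and checking the remaining 24 assignments likewise gives ≥ 1 in every case.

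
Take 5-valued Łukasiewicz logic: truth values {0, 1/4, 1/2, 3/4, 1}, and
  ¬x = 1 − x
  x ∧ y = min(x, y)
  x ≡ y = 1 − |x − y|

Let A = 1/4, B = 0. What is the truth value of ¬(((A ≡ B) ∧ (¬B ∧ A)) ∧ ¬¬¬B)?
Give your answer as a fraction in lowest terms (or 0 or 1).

3/4

A ≡ B = 1/4 ≡ 0 = 3/4
¬B = ¬0 = 1
¬B ∧ A = 1 ∧ 1/4 = 1/4
(A ≡ B) ∧ (¬B ∧ A) = 3/4 ∧ 1/4 = 1/4
¬B = ¬0 = 1
¬¬B = ¬1 = 0
¬¬¬B = ¬0 = 1
((A ≡ B) ∧ (¬B ∧ A)) ∧ ¬¬¬B = 1/4 ∧ 1 = 1/4
¬(((A ≡ B) ∧ (¬B ∧ A)) ∧ ¬¬¬B) = ¬1/4 = 3/4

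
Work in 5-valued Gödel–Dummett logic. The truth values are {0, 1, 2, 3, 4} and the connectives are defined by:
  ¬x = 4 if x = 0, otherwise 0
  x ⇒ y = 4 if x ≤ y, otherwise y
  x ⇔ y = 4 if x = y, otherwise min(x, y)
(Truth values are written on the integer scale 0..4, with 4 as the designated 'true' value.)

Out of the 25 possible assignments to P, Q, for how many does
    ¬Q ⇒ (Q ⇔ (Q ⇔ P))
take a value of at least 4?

value 4: 24 assignments (counts)
value 0: 1 assignment
So 24 of the 25 assignments meet the threshold.

24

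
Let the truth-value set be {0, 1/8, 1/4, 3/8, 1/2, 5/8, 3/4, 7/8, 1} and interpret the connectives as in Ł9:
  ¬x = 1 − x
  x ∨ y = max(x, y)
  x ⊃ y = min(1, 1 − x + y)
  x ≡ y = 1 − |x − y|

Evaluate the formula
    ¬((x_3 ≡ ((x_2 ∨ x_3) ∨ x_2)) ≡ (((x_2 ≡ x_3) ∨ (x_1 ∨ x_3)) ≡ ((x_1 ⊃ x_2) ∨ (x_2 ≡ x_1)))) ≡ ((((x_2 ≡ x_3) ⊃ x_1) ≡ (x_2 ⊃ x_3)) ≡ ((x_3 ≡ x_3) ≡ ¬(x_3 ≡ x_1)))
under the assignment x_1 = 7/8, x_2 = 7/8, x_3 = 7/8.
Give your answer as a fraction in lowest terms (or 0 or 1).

x_2 ∨ x_3 = 7/8 ∨ 7/8 = 7/8
(x_2 ∨ x_3) ∨ x_2 = 7/8 ∨ 7/8 = 7/8
x_3 ≡ ((x_2 ∨ x_3) ∨ x_2) = 7/8 ≡ 7/8 = 1
x_2 ≡ x_3 = 7/8 ≡ 7/8 = 1
x_1 ∨ x_3 = 7/8 ∨ 7/8 = 7/8
(x_2 ≡ x_3) ∨ (x_1 ∨ x_3) = 1 ∨ 7/8 = 1
x_1 ⊃ x_2 = 7/8 ⊃ 7/8 = 1
x_2 ≡ x_1 = 7/8 ≡ 7/8 = 1
(x_1 ⊃ x_2) ∨ (x_2 ≡ x_1) = 1 ∨ 1 = 1
((x_2 ≡ x_3) ∨ (x_1 ∨ x_3)) ≡ ((x_1 ⊃ x_2) ∨ (x_2 ≡ x_1)) = 1 ≡ 1 = 1
(x_3 ≡ ((x_2 ∨ x_3) ∨ x_2)) ≡ (((x_2 ≡ x_3) ∨ (x_1 ∨ x_3)) ≡ ((x_1 ⊃ x_2) ∨ (x_2 ≡ x_1))) = 1 ≡ 1 = 1
¬((x_3 ≡ ((x_2 ∨ x_3) ∨ x_2)) ≡ (((x_2 ≡ x_3) ∨ (x_1 ∨ x_3)) ≡ ((x_1 ⊃ x_2) ∨ (x_2 ≡ x_1)))) = ¬1 = 0
x_2 ≡ x_3 = 7/8 ≡ 7/8 = 1
(x_2 ≡ x_3) ⊃ x_1 = 1 ⊃ 7/8 = 7/8
x_2 ⊃ x_3 = 7/8 ⊃ 7/8 = 1
((x_2 ≡ x_3) ⊃ x_1) ≡ (x_2 ⊃ x_3) = 7/8 ≡ 1 = 7/8
x_3 ≡ x_3 = 7/8 ≡ 7/8 = 1
x_3 ≡ x_1 = 7/8 ≡ 7/8 = 1
¬(x_3 ≡ x_1) = ¬1 = 0
(x_3 ≡ x_3) ≡ ¬(x_3 ≡ x_1) = 1 ≡ 0 = 0
(((x_2 ≡ x_3) ⊃ x_1) ≡ (x_2 ⊃ x_3)) ≡ ((x_3 ≡ x_3) ≡ ¬(x_3 ≡ x_1)) = 7/8 ≡ 0 = 1/8
¬((x_3 ≡ ((x_2 ∨ x_3) ∨ x_2)) ≡ (((x_2 ≡ x_3) ∨ (x_1 ∨ x_3)) ≡ ((x_1 ⊃ x_2) ∨ (x_2 ≡ x_1)))) ≡ ((((x_2 ≡ x_3) ⊃ x_1) ≡ (x_2 ⊃ x_3)) ≡ ((x_3 ≡ x_3) ≡ ¬(x_3 ≡ x_1))) = 0 ≡ 1/8 = 7/8

7/8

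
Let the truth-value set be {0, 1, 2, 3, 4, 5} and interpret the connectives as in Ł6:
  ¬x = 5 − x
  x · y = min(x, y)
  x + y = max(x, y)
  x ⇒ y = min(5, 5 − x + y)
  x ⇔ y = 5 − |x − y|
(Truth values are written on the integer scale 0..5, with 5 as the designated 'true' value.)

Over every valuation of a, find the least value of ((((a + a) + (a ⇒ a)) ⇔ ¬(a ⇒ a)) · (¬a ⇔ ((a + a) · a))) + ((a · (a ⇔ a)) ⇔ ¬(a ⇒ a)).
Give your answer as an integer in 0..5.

Take a = 5:
a + a = 5 + 5 = 5
a ⇒ a = 5 ⇒ 5 = 5
(a + a) + (a ⇒ a) = 5 + 5 = 5
a ⇒ a = 5 ⇒ 5 = 5
¬(a ⇒ a) = ¬5 = 0
((a + a) + (a ⇒ a)) ⇔ ¬(a ⇒ a) = 5 ⇔ 0 = 0
¬a = ¬5 = 0
a + a = 5 + 5 = 5
(a + a) · a = 5 · 5 = 5
¬a ⇔ ((a + a) · a) = 0 ⇔ 5 = 0
(((a + a) + (a ⇒ a)) ⇔ ¬(a ⇒ a)) · (¬a ⇔ ((a + a) · a)) = 0 · 0 = 0
a ⇔ a = 5 ⇔ 5 = 5
a · (a ⇔ a) = 5 · 5 = 5
a ⇒ a = 5 ⇒ 5 = 5
¬(a ⇒ a) = ¬5 = 0
(a · (a ⇔ a)) ⇔ ¬(a ⇒ a) = 5 ⇔ 0 = 0
((((a + a) + (a ⇒ a)) ⇔ ¬(a ⇒ a)) · (¬a ⇔ ((a + a) · a))) + ((a · (a ⇔ a)) ⇔ ¬(a ⇒ a)) = 0 + 0 = 0
No assignment yields a value below 0, so this is the minimum.

0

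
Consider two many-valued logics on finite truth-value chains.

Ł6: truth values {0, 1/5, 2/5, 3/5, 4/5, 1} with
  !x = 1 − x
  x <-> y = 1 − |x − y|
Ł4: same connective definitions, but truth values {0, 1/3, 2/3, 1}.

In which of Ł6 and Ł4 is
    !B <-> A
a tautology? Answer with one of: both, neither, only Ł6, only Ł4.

neither

In Ł6: at A = 0, B = 0 the value is 0 — not a tautology.
In Ł4: at A = 0, B = 0 the value is 0 — not a tautology.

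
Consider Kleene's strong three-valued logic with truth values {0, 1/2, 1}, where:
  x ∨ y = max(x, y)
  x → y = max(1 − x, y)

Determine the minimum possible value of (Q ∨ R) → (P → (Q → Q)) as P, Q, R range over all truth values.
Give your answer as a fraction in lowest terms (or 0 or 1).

1/2

Take P = 1/2, Q = 1/2, R = 0:
Q ∨ R = 1/2 ∨ 0 = 1/2
Q → Q = 1/2 → 1/2 = 1/2
P → (Q → Q) = 1/2 → 1/2 = 1/2
(Q ∨ R) → (P → (Q → Q)) = 1/2 → 1/2 = 1/2
No assignment yields a value below 1/2, so this is the minimum.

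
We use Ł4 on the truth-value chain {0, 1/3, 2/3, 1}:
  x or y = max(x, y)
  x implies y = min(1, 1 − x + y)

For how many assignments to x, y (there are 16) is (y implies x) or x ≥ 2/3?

x = 0, y = 0 ↦ 1  ≥
x = 0, y = 1/3 ↦ 2/3  ≥
x = 0, y = 2/3 ↦ 1/3  <
x = 0, y = 1 ↦ 0  <
x = 1/3, y = 0 ↦ 1  ≥
x = 1/3, y = 1/3 ↦ 1  ≥
x = 1/3, y = 2/3 ↦ 2/3  ≥
x = 1/3, y = 1 ↦ 1/3  <
x = 2/3, y = 0 ↦ 1  ≥
x = 2/3, y = 1/3 ↦ 1  ≥
x = 2/3, y = 2/3 ↦ 1  ≥
x = 2/3, y = 1 ↦ 2/3  ≥
x = 1, y = 0 ↦ 1  ≥
x = 1, y = 1/3 ↦ 1  ≥
x = 1, y = 2/3 ↦ 1  ≥
x = 1, y = 1 ↦ 1  ≥
So 13 of the 16 assignments meet the threshold.

13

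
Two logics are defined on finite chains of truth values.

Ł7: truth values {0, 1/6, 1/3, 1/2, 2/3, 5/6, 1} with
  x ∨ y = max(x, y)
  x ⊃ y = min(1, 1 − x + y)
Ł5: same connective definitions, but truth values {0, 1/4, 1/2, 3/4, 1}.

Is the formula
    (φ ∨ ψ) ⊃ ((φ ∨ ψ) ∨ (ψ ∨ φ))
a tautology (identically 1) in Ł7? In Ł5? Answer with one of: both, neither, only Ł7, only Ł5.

In Ł7: every assignment gives 1 — tautology.
In Ł5: every assignment gives 1 — tautology.

both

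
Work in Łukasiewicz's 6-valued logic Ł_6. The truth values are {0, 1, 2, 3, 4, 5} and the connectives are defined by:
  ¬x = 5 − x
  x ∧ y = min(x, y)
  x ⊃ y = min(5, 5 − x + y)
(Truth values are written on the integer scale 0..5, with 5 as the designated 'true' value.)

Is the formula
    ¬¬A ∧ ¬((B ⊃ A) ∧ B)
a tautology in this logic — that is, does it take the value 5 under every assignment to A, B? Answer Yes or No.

No

Counterexample: take A = 0, B = 0.
¬A = ¬0 = 5
¬¬A = ¬5 = 0
B ⊃ A = 0 ⊃ 0 = 5
(B ⊃ A) ∧ B = 5 ∧ 0 = 0
¬((B ⊃ A) ∧ B) = ¬0 = 5
¬¬A ∧ ¬((B ⊃ A) ∧ B) = 0 ∧ 5 = 0
This gives 0 ≠ 5.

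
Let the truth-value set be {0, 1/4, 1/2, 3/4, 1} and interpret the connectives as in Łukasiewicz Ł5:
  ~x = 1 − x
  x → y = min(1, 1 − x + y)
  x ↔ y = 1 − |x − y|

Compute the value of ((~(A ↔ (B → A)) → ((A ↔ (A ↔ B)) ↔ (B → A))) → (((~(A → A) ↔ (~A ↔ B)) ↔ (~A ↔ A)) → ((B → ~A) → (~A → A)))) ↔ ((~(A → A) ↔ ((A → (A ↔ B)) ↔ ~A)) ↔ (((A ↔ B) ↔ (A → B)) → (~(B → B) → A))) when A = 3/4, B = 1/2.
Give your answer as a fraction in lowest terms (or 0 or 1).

B → A = 1/2 → 3/4 = 1
A ↔ (B → A) = 3/4 ↔ 1 = 3/4
~(A ↔ (B → A)) = ~3/4 = 1/4
A ↔ B = 3/4 ↔ 1/2 = 3/4
A ↔ (A ↔ B) = 3/4 ↔ 3/4 = 1
B → A = 1/2 → 3/4 = 1
(A ↔ (A ↔ B)) ↔ (B → A) = 1 ↔ 1 = 1
~(A ↔ (B → A)) → ((A ↔ (A ↔ B)) ↔ (B → A)) = 1/4 → 1 = 1
A → A = 3/4 → 3/4 = 1
~(A → A) = ~1 = 0
~A = ~3/4 = 1/4
~A ↔ B = 1/4 ↔ 1/2 = 3/4
~(A → A) ↔ (~A ↔ B) = 0 ↔ 3/4 = 1/4
~A = ~3/4 = 1/4
~A ↔ A = 1/4 ↔ 3/4 = 1/2
(~(A → A) ↔ (~A ↔ B)) ↔ (~A ↔ A) = 1/4 ↔ 1/2 = 3/4
~A = ~3/4 = 1/4
B → ~A = 1/2 → 1/4 = 3/4
~A = ~3/4 = 1/4
~A → A = 1/4 → 3/4 = 1
(B → ~A) → (~A → A) = 3/4 → 1 = 1
((~(A → A) ↔ (~A ↔ B)) ↔ (~A ↔ A)) → ((B → ~A) → (~A → A)) = 3/4 → 1 = 1
(~(A ↔ (B → A)) → ((A ↔ (A ↔ B)) ↔ (B → A))) → (((~(A → A) ↔ (~A ↔ B)) ↔ (~A ↔ A)) → ((B → ~A) → (~A → A))) = 1 → 1 = 1
A → A = 3/4 → 3/4 = 1
~(A → A) = ~1 = 0
A ↔ B = 3/4 ↔ 1/2 = 3/4
A → (A ↔ B) = 3/4 → 3/4 = 1
~A = ~3/4 = 1/4
(A → (A ↔ B)) ↔ ~A = 1 ↔ 1/4 = 1/4
~(A → A) ↔ ((A → (A ↔ B)) ↔ ~A) = 0 ↔ 1/4 = 3/4
A ↔ B = 3/4 ↔ 1/2 = 3/4
A → B = 3/4 → 1/2 = 3/4
(A ↔ B) ↔ (A → B) = 3/4 ↔ 3/4 = 1
B → B = 1/2 → 1/2 = 1
~(B → B) = ~1 = 0
~(B → B) → A = 0 → 3/4 = 1
((A ↔ B) ↔ (A → B)) → (~(B → B) → A) = 1 → 1 = 1
(~(A → A) ↔ ((A → (A ↔ B)) ↔ ~A)) ↔ (((A ↔ B) ↔ (A → B)) → (~(B → B) → A)) = 3/4 ↔ 1 = 3/4
((~(A ↔ (B → A)) → ((A ↔ (A ↔ B)) ↔ (B → A))) → (((~(A → A) ↔ (~A ↔ B)) ↔ (~A ↔ A)) → ((B → ~A) → (~A → A)))) ↔ ((~(A → A) ↔ ((A → (A ↔ B)) ↔ ~A)) ↔ (((A ↔ B) ↔ (A → B)) → (~(B → B) → A))) = 1 ↔ 3/4 = 3/4

3/4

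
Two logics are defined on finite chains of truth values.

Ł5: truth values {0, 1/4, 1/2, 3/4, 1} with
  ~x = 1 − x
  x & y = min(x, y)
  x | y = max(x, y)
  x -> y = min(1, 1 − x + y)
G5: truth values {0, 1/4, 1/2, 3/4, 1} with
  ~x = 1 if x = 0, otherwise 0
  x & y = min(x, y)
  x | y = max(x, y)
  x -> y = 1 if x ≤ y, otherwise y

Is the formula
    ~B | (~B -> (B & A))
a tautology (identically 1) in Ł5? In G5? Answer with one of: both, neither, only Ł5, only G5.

only G5

In Ł5: at A = 0, B = 1/4 the value is 3/4 — not a tautology.
In G5: every assignment gives 1 — tautology.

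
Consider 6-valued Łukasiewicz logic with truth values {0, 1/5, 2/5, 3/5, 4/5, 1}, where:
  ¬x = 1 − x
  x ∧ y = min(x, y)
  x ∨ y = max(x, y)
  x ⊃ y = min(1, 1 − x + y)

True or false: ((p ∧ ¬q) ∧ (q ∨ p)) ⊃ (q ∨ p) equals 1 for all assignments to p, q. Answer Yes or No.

Yes

At p = 3/5, q = 1, for instance:
¬q = ¬1 = 0
p ∧ ¬q = 3/5 ∧ 0 = 0
q ∨ p = 1 ∨ 3/5 = 1
(p ∧ ¬q) ∧ (q ∨ p) = 0 ∧ 1 = 0
((p ∧ ¬q) ∧ (q ∨ p)) ⊃ (q ∨ p) = 0 ⊃ 1 = 1
and checking the remaining 35 assignments likewise gives ≥ 1 in every case.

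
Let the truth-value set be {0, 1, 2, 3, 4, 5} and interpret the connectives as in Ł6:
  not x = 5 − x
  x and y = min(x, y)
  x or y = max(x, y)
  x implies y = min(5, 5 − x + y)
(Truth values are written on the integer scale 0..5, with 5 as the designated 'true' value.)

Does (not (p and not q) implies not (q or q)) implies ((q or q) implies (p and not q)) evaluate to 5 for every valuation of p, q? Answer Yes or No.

At p = 0, q = 4, for instance:
not q = not 4 = 1
p and not q = 0 and 1 = 0
not (p and not q) = not 0 = 5
q or q = 4 or 4 = 4
not (q or q) = not 4 = 1
not (p and not q) implies not (q or q) = 5 implies 1 = 1
(q or q) implies (p and not q) = 4 implies 0 = 1
(not (p and not q) implies not (q or q)) implies ((q or q) implies (p and not q)) = 1 implies 1 = 5
and checking the remaining 35 assignments likewise gives ≥ 5 in every case.

Yes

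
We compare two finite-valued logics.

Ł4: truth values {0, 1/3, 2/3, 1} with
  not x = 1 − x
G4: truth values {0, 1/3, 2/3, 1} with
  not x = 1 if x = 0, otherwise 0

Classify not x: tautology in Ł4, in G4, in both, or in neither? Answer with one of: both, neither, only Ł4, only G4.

neither

In Ł4: at x = 1/3 the value is 2/3 — not a tautology.
In G4: at x = 1/3 the value is 0 — not a tautology.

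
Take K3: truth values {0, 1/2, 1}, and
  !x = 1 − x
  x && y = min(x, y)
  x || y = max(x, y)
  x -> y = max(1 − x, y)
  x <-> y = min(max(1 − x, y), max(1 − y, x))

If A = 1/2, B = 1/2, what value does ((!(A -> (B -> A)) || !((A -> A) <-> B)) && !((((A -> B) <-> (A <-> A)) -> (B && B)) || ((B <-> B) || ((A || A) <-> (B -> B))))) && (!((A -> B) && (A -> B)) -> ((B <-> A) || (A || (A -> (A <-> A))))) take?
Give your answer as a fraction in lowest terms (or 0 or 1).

B -> A = 1/2 -> 1/2 = 1/2
A -> (B -> A) = 1/2 -> 1/2 = 1/2
!(A -> (B -> A)) = !1/2 = 1/2
A -> A = 1/2 -> 1/2 = 1/2
(A -> A) <-> B = 1/2 <-> 1/2 = 1/2
!((A -> A) <-> B) = !1/2 = 1/2
!(A -> (B -> A)) || !((A -> A) <-> B) = 1/2 || 1/2 = 1/2
A -> B = 1/2 -> 1/2 = 1/2
A <-> A = 1/2 <-> 1/2 = 1/2
(A -> B) <-> (A <-> A) = 1/2 <-> 1/2 = 1/2
B && B = 1/2 && 1/2 = 1/2
((A -> B) <-> (A <-> A)) -> (B && B) = 1/2 -> 1/2 = 1/2
B <-> B = 1/2 <-> 1/2 = 1/2
A || A = 1/2 || 1/2 = 1/2
B -> B = 1/2 -> 1/2 = 1/2
(A || A) <-> (B -> B) = 1/2 <-> 1/2 = 1/2
(B <-> B) || ((A || A) <-> (B -> B)) = 1/2 || 1/2 = 1/2
(((A -> B) <-> (A <-> A)) -> (B && B)) || ((B <-> B) || ((A || A) <-> (B -> B))) = 1/2 || 1/2 = 1/2
!((((A -> B) <-> (A <-> A)) -> (B && B)) || ((B <-> B) || ((A || A) <-> (B -> B)))) = !1/2 = 1/2
(!(A -> (B -> A)) || !((A -> A) <-> B)) && !((((A -> B) <-> (A <-> A)) -> (B && B)) || ((B <-> B) || ((A || A) <-> (B -> B)))) = 1/2 && 1/2 = 1/2
A -> B = 1/2 -> 1/2 = 1/2
A -> B = 1/2 -> 1/2 = 1/2
(A -> B) && (A -> B) = 1/2 && 1/2 = 1/2
!((A -> B) && (A -> B)) = !1/2 = 1/2
B <-> A = 1/2 <-> 1/2 = 1/2
A <-> A = 1/2 <-> 1/2 = 1/2
A -> (A <-> A) = 1/2 -> 1/2 = 1/2
A || (A -> (A <-> A)) = 1/2 || 1/2 = 1/2
(B <-> A) || (A || (A -> (A <-> A))) = 1/2 || 1/2 = 1/2
!((A -> B) && (A -> B)) -> ((B <-> A) || (A || (A -> (A <-> A)))) = 1/2 -> 1/2 = 1/2
((!(A -> (B -> A)) || !((A -> A) <-> B)) && !((((A -> B) <-> (A <-> A)) -> (B && B)) || ((B <-> B) || ((A || A) <-> (B -> B))))) && (!((A -> B) && (A -> B)) -> ((B <-> A) || (A || (A -> (A <-> A))))) = 1/2 && 1/2 = 1/2

1/2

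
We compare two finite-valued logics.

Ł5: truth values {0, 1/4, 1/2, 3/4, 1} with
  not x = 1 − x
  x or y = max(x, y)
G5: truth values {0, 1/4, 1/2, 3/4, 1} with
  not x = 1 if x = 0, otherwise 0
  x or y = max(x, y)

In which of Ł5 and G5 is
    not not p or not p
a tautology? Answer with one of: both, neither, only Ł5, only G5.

In Ł5: at p = 1/4 the value is 3/4 — not a tautology.
In G5: every assignment gives 1 — tautology.

only G5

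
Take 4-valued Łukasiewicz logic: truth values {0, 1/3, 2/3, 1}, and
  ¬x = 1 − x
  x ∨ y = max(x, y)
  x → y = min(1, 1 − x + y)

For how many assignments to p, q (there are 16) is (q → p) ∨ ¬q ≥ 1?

p = 0, q = 0 ↦ 1  ≥
p = 0, q = 1/3 ↦ 2/3  <
p = 0, q = 2/3 ↦ 1/3  <
p = 0, q = 1 ↦ 0  <
p = 1/3, q = 0 ↦ 1  ≥
p = 1/3, q = 1/3 ↦ 1  ≥
p = 1/3, q = 2/3 ↦ 2/3  <
p = 1/3, q = 1 ↦ 1/3  <
p = 2/3, q = 0 ↦ 1  ≥
p = 2/3, q = 1/3 ↦ 1  ≥
p = 2/3, q = 2/3 ↦ 1  ≥
p = 2/3, q = 1 ↦ 2/3  <
p = 1, q = 0 ↦ 1  ≥
p = 1, q = 1/3 ↦ 1  ≥
p = 1, q = 2/3 ↦ 1  ≥
p = 1, q = 1 ↦ 1  ≥
So 10 of the 16 assignments meet the threshold.

10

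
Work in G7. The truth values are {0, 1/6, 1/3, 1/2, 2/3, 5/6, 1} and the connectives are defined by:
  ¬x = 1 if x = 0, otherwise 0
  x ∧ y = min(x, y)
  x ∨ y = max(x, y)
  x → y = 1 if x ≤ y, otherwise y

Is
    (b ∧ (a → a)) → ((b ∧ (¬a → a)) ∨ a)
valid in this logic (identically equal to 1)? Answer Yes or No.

Counterexample: take a = 0, b = 1/6.
a → a = 0 → 0 = 1
b ∧ (a → a) = 1/6 ∧ 1 = 1/6
¬a = ¬0 = 1
¬a → a = 1 → 0 = 0
b ∧ (¬a → a) = 1/6 ∧ 0 = 0
(b ∧ (¬a → a)) ∨ a = 0 ∨ 0 = 0
(b ∧ (a → a)) → ((b ∧ (¬a → a)) ∨ a) = 1/6 → 0 = 0
This gives 0 ≠ 1.

No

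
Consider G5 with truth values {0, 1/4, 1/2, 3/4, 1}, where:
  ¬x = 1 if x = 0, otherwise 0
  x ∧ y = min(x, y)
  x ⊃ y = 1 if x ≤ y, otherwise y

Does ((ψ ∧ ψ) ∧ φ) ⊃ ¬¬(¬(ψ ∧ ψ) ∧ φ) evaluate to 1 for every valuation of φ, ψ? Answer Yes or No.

Counterexample: take φ = 1/4, ψ = 1/4.
ψ ∧ ψ = 1/4 ∧ 1/4 = 1/4
(ψ ∧ ψ) ∧ φ = 1/4 ∧ 1/4 = 1/4
ψ ∧ ψ = 1/4 ∧ 1/4 = 1/4
¬(ψ ∧ ψ) = ¬1/4 = 0
¬(ψ ∧ ψ) ∧ φ = 0 ∧ 1/4 = 0
¬(¬(ψ ∧ ψ) ∧ φ) = ¬0 = 1
¬¬(¬(ψ ∧ ψ) ∧ φ) = ¬1 = 0
((ψ ∧ ψ) ∧ φ) ⊃ ¬¬(¬(ψ ∧ ψ) ∧ φ) = 1/4 ⊃ 0 = 0
This gives 0 ≠ 1.

No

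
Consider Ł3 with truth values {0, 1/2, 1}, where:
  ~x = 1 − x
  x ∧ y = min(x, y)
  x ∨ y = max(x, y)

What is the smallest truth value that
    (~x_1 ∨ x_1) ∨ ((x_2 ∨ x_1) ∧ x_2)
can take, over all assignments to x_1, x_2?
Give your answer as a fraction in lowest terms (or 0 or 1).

1/2

Take x_1 = 1/2, x_2 = 0:
~x_1 = ~1/2 = 1/2
~x_1 ∨ x_1 = 1/2 ∨ 1/2 = 1/2
x_2 ∨ x_1 = 0 ∨ 1/2 = 1/2
(x_2 ∨ x_1) ∧ x_2 = 1/2 ∧ 0 = 0
(~x_1 ∨ x_1) ∨ ((x_2 ∨ x_1) ∧ x_2) = 1/2 ∨ 0 = 1/2
No assignment yields a value below 1/2, so this is the minimum.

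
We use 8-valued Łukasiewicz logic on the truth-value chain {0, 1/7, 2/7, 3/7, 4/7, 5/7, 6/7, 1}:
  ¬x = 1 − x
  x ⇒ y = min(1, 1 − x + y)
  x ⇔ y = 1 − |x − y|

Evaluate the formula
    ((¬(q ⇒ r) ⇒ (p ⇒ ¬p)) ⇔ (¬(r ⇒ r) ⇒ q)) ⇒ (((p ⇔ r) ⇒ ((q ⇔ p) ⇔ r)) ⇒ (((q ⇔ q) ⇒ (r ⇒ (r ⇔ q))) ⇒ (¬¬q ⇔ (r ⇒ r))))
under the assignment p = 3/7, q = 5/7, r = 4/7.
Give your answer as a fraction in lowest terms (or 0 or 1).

q ⇒ r = 5/7 ⇒ 4/7 = 6/7
¬(q ⇒ r) = ¬6/7 = 1/7
¬p = ¬3/7 = 4/7
p ⇒ ¬p = 3/7 ⇒ 4/7 = 1
¬(q ⇒ r) ⇒ (p ⇒ ¬p) = 1/7 ⇒ 1 = 1
r ⇒ r = 4/7 ⇒ 4/7 = 1
¬(r ⇒ r) = ¬1 = 0
¬(r ⇒ r) ⇒ q = 0 ⇒ 5/7 = 1
(¬(q ⇒ r) ⇒ (p ⇒ ¬p)) ⇔ (¬(r ⇒ r) ⇒ q) = 1 ⇔ 1 = 1
p ⇔ r = 3/7 ⇔ 4/7 = 6/7
q ⇔ p = 5/7 ⇔ 3/7 = 5/7
(q ⇔ p) ⇔ r = 5/7 ⇔ 4/7 = 6/7
(p ⇔ r) ⇒ ((q ⇔ p) ⇔ r) = 6/7 ⇒ 6/7 = 1
q ⇔ q = 5/7 ⇔ 5/7 = 1
r ⇔ q = 4/7 ⇔ 5/7 = 6/7
r ⇒ (r ⇔ q) = 4/7 ⇒ 6/7 = 1
(q ⇔ q) ⇒ (r ⇒ (r ⇔ q)) = 1 ⇒ 1 = 1
¬q = ¬5/7 = 2/7
¬¬q = ¬2/7 = 5/7
r ⇒ r = 4/7 ⇒ 4/7 = 1
¬¬q ⇔ (r ⇒ r) = 5/7 ⇔ 1 = 5/7
((q ⇔ q) ⇒ (r ⇒ (r ⇔ q))) ⇒ (¬¬q ⇔ (r ⇒ r)) = 1 ⇒ 5/7 = 5/7
((p ⇔ r) ⇒ ((q ⇔ p) ⇔ r)) ⇒ (((q ⇔ q) ⇒ (r ⇒ (r ⇔ q))) ⇒ (¬¬q ⇔ (r ⇒ r))) = 1 ⇒ 5/7 = 5/7
((¬(q ⇒ r) ⇒ (p ⇒ ¬p)) ⇔ (¬(r ⇒ r) ⇒ q)) ⇒ (((p ⇔ r) ⇒ ((q ⇔ p) ⇔ r)) ⇒ (((q ⇔ q) ⇒ (r ⇒ (r ⇔ q))) ⇒ (¬¬q ⇔ (r ⇒ r)))) = 1 ⇒ 5/7 = 5/7

5/7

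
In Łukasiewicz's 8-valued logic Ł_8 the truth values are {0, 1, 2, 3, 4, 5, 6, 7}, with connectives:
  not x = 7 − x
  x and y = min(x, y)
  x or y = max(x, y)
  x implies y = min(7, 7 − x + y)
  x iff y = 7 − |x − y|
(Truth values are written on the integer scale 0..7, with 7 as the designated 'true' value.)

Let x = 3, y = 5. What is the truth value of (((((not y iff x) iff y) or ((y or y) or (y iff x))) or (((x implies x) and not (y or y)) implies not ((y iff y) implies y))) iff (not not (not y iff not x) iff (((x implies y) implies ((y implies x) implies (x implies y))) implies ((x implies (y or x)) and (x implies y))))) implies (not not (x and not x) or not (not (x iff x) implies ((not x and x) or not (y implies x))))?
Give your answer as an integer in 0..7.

not y = not 5 = 2
not y iff x = 2 iff 3 = 6
(not y iff x) iff y = 6 iff 5 = 6
y or y = 5 or 5 = 5
y iff x = 5 iff 3 = 5
(y or y) or (y iff x) = 5 or 5 = 5
((not y iff x) iff y) or ((y or y) or (y iff x)) = 6 or 5 = 6
x implies x = 3 implies 3 = 7
y or y = 5 or 5 = 5
not (y or y) = not 5 = 2
(x implies x) and not (y or y) = 7 and 2 = 2
y iff y = 5 iff 5 = 7
(y iff y) implies y = 7 implies 5 = 5
not ((y iff y) implies y) = not 5 = 2
((x implies x) and not (y or y)) implies not ((y iff y) implies y) = 2 implies 2 = 7
(((not y iff x) iff y) or ((y or y) or (y iff x))) or (((x implies x) and not (y or y)) implies not ((y iff y) implies y)) = 6 or 7 = 7
not y = not 5 = 2
not x = not 3 = 4
not y iff not x = 2 iff 4 = 5
not (not y iff not x) = not 5 = 2
not not (not y iff not x) = not 2 = 5
x implies y = 3 implies 5 = 7
y implies x = 5 implies 3 = 5
x implies y = 3 implies 5 = 7
(y implies x) implies (x implies y) = 5 implies 7 = 7
(x implies y) implies ((y implies x) implies (x implies y)) = 7 implies 7 = 7
y or x = 5 or 3 = 5
x implies (y or x) = 3 implies 5 = 7
x implies y = 3 implies 5 = 7
(x implies (y or x)) and (x implies y) = 7 and 7 = 7
((x implies y) implies ((y implies x) implies (x implies y))) implies ((x implies (y or x)) and (x implies y)) = 7 implies 7 = 7
not not (not y iff not x) iff (((x implies y) implies ((y implies x) implies (x implies y))) implies ((x implies (y or x)) and (x implies y))) = 5 iff 7 = 5
((((not y iff x) iff y) or ((y or y) or (y iff x))) or (((x implies x) and not (y or y)) implies not ((y iff y) implies y))) iff (not not (not y iff not x) iff (((x implies y) implies ((y implies x) implies (x implies y))) implies ((x implies (y or x)) and (x implies y)))) = 7 iff 5 = 5
not x = not 3 = 4
x and not x = 3 and 4 = 3
not (x and not x) = not 3 = 4
not not (x and not x) = not 4 = 3
x iff x = 3 iff 3 = 7
not (x iff x) = not 7 = 0
not x = not 3 = 4
not x and x = 4 and 3 = 3
y implies x = 5 implies 3 = 5
not (y implies x) = not 5 = 2
(not x and x) or not (y implies x) = 3 or 2 = 3
not (x iff x) implies ((not x and x) or not (y implies x)) = 0 implies 3 = 7
not (not (x iff x) implies ((not x and x) or not (y implies x))) = not 7 = 0
not not (x and not x) or not (not (x iff x) implies ((not x and x) or not (y implies x))) = 3 or 0 = 3
(((((not y iff x) iff y) or ((y or y) or (y iff x))) or (((x implies x) and not (y or y)) implies not ((y iff y) implies y))) iff (not not (not y iff not x) iff (((x implies y) implies ((y implies x) implies (x implies y))) implies ((x implies (y or x)) and (x implies y))))) implies (not not (x and not x) or not (not (x iff x) implies ((not x and x) or not (y implies x)))) = 5 implies 3 = 5

5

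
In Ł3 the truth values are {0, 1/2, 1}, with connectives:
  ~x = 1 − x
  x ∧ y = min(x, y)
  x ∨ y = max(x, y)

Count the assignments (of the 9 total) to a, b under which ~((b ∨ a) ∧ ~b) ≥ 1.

a = 0, b = 0 ↦ 1  ≥
a = 0, b = 1/2 ↦ 1/2  <
a = 0, b = 1 ↦ 1  ≥
a = 1/2, b = 0 ↦ 1/2  <
a = 1/2, b = 1/2 ↦ 1/2  <
a = 1/2, b = 1 ↦ 1  ≥
a = 1, b = 0 ↦ 0  <
a = 1, b = 1/2 ↦ 1/2  <
a = 1, b = 1 ↦ 1  ≥
So 4 of the 9 assignments meet the threshold.

4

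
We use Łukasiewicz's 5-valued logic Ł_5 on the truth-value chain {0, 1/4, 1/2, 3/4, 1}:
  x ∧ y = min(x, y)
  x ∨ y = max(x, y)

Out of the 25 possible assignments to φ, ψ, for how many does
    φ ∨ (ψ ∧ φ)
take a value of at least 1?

value 1: 5 assignments (counts)
value 3/4: 5 assignments
value 1/2: 5 assignments
value 1/4: 5 assignments
value 0: 5 assignments
So 5 of the 25 assignments meet the threshold.

5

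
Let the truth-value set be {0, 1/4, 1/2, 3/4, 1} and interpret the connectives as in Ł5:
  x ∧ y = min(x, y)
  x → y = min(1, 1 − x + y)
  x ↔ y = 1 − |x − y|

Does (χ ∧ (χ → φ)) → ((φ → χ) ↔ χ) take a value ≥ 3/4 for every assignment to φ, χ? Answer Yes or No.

At φ = 1/2, χ = 1/4, for instance:
χ → φ = 1/4 → 1/2 = 1
χ ∧ (χ → φ) = 1/4 ∧ 1 = 1/4
φ → χ = 1/2 → 1/4 = 3/4
(φ → χ) ↔ χ = 3/4 ↔ 1/4 = 1/2
(χ ∧ (χ → φ)) → ((φ → χ) ↔ χ) = 1/4 → 1/2 = 1
and checking the remaining 24 assignments likewise gives ≥ 3/4 in every case.

Yes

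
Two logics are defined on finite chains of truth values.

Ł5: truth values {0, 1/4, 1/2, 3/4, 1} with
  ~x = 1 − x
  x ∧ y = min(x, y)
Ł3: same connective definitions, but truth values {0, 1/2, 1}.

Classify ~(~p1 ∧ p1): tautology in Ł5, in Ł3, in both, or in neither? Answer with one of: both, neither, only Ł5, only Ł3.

In Ł5: at p1 = 1/4 the value is 3/4 — not a tautology.
In Ł3: at p1 = 1/2 the value is 1/2 — not a tautology.

neither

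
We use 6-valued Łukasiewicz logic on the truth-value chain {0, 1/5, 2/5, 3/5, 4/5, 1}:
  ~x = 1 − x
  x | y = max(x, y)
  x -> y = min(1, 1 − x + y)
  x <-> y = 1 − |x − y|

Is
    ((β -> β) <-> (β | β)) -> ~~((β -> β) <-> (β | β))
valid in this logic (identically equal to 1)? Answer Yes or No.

Yes

β = 0 ↦ 1
β = 1/5 ↦ 1
β = 2/5 ↦ 1
β = 3/5 ↦ 1
β = 4/5 ↦ 1
β = 1 ↦ 1
Every assignment gives a value ≥ 1.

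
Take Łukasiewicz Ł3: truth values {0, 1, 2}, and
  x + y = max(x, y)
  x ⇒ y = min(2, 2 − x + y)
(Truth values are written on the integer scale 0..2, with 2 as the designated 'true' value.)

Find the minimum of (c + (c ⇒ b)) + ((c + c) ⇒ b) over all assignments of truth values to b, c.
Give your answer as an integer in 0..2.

Take b = 0, c = 1:
c ⇒ b = 1 ⇒ 0 = 1
c + (c ⇒ b) = 1 + 1 = 1
c + c = 1 + 1 = 1
(c + c) ⇒ b = 1 ⇒ 0 = 1
(c + (c ⇒ b)) + ((c + c) ⇒ b) = 1 + 1 = 1
No assignment yields a value below 1, so this is the minimum.

1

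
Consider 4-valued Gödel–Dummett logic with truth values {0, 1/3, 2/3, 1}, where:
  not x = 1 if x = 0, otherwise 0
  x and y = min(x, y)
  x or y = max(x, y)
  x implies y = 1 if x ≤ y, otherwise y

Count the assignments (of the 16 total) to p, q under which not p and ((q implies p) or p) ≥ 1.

1

p = 0, q = 0 ↦ 1  ≥
p = 0, q = 1/3 ↦ 0  <
p = 0, q = 2/3 ↦ 0  <
p = 0, q = 1 ↦ 0  <
p = 1/3, q = 0 ↦ 0  <
p = 1/3, q = 1/3 ↦ 0  <
p = 1/3, q = 2/3 ↦ 0  <
p = 1/3, q = 1 ↦ 0  <
p = 2/3, q = 0 ↦ 0  <
p = 2/3, q = 1/3 ↦ 0  <
p = 2/3, q = 2/3 ↦ 0  <
p = 2/3, q = 1 ↦ 0  <
p = 1, q = 0 ↦ 0  <
p = 1, q = 1/3 ↦ 0  <
p = 1, q = 2/3 ↦ 0  <
p = 1, q = 1 ↦ 0  <
So 1 of the 16 assignments meets the threshold.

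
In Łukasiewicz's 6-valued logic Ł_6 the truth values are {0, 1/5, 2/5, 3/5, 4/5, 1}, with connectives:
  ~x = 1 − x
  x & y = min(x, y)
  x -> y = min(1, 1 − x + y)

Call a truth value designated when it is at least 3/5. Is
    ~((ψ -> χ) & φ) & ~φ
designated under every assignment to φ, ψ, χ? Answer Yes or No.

No

Counterexample: take φ = 3/5, ψ = 0, χ = 0.
ψ -> χ = 0 -> 0 = 1
(ψ -> χ) & φ = 1 & 3/5 = 3/5
~((ψ -> χ) & φ) = ~3/5 = 2/5
~φ = ~3/5 = 2/5
~((ψ -> χ) & φ) & ~φ = 2/5 & 2/5 = 2/5
This gives 2/5, which is below 3/5.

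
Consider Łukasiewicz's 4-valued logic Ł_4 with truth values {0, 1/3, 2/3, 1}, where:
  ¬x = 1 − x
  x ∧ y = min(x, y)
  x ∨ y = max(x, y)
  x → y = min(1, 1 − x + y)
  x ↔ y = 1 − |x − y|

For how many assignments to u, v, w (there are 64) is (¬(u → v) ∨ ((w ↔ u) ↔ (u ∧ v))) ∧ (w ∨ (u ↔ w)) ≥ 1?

11

value 1: 11 assignments (counts)
value 2/3: 26 assignments
value 1/3: 19 assignments
value 0: 8 assignments
So 11 of the 64 assignments meet the threshold.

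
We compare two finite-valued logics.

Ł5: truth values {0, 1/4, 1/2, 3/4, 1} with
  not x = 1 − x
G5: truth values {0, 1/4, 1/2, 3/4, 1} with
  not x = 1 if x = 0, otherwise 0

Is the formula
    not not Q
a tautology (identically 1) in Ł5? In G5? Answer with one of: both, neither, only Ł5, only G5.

neither

In Ł5: at Q = 0 the value is 0 — not a tautology.
In G5: at Q = 0 the value is 0 — not a tautology.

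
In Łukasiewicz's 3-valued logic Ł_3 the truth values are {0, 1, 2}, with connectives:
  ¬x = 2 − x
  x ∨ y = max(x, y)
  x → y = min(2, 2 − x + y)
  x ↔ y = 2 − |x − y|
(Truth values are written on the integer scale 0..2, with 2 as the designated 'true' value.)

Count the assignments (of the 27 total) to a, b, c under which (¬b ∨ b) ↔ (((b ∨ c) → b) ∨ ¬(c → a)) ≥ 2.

value 2: 15 assignments (counts)
value 1: 11 assignments
value 0: 1 assignment
So 15 of the 27 assignments meet the threshold.

15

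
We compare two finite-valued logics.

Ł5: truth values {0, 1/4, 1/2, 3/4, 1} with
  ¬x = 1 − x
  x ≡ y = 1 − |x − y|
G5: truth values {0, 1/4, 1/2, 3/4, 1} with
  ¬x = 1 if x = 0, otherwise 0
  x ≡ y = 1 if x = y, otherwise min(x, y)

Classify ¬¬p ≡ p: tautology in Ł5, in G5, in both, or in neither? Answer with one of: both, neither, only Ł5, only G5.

In Ł5: every assignment gives 1 — tautology.
In G5: at p = 1/4 the value is 1/4 — not a tautology.

only Ł5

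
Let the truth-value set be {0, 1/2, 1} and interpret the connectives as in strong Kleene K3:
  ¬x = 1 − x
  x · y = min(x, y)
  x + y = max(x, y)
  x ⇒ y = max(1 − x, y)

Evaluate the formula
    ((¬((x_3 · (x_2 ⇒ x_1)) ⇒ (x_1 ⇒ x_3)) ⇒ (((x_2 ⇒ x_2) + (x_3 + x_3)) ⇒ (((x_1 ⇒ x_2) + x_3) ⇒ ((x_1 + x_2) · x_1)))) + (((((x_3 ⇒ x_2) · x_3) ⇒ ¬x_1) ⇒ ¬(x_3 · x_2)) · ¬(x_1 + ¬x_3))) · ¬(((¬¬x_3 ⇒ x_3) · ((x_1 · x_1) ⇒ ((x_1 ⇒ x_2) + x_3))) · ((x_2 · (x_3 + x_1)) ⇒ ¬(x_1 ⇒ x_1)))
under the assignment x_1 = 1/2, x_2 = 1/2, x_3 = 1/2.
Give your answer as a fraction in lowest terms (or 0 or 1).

x_2 ⇒ x_1 = 1/2 ⇒ 1/2 = 1/2
x_3 · (x_2 ⇒ x_1) = 1/2 · 1/2 = 1/2
x_1 ⇒ x_3 = 1/2 ⇒ 1/2 = 1/2
(x_3 · (x_2 ⇒ x_1)) ⇒ (x_1 ⇒ x_3) = 1/2 ⇒ 1/2 = 1/2
¬((x_3 · (x_2 ⇒ x_1)) ⇒ (x_1 ⇒ x_3)) = ¬1/2 = 1/2
x_2 ⇒ x_2 = 1/2 ⇒ 1/2 = 1/2
x_3 + x_3 = 1/2 + 1/2 = 1/2
(x_2 ⇒ x_2) + (x_3 + x_3) = 1/2 + 1/2 = 1/2
x_1 ⇒ x_2 = 1/2 ⇒ 1/2 = 1/2
(x_1 ⇒ x_2) + x_3 = 1/2 + 1/2 = 1/2
x_1 + x_2 = 1/2 + 1/2 = 1/2
(x_1 + x_2) · x_1 = 1/2 · 1/2 = 1/2
((x_1 ⇒ x_2) + x_3) ⇒ ((x_1 + x_2) · x_1) = 1/2 ⇒ 1/2 = 1/2
((x_2 ⇒ x_2) + (x_3 + x_3)) ⇒ (((x_1 ⇒ x_2) + x_3) ⇒ ((x_1 + x_2) · x_1)) = 1/2 ⇒ 1/2 = 1/2
¬((x_3 · (x_2 ⇒ x_1)) ⇒ (x_1 ⇒ x_3)) ⇒ (((x_2 ⇒ x_2) + (x_3 + x_3)) ⇒ (((x_1 ⇒ x_2) + x_3) ⇒ ((x_1 + x_2) · x_1))) = 1/2 ⇒ 1/2 = 1/2
x_3 ⇒ x_2 = 1/2 ⇒ 1/2 = 1/2
(x_3 ⇒ x_2) · x_3 = 1/2 · 1/2 = 1/2
¬x_1 = ¬1/2 = 1/2
((x_3 ⇒ x_2) · x_3) ⇒ ¬x_1 = 1/2 ⇒ 1/2 = 1/2
x_3 · x_2 = 1/2 · 1/2 = 1/2
¬(x_3 · x_2) = ¬1/2 = 1/2
(((x_3 ⇒ x_2) · x_3) ⇒ ¬x_1) ⇒ ¬(x_3 · x_2) = 1/2 ⇒ 1/2 = 1/2
¬x_3 = ¬1/2 = 1/2
x_1 + ¬x_3 = 1/2 + 1/2 = 1/2
¬(x_1 + ¬x_3) = ¬1/2 = 1/2
((((x_3 ⇒ x_2) · x_3) ⇒ ¬x_1) ⇒ ¬(x_3 · x_2)) · ¬(x_1 + ¬x_3) = 1/2 · 1/2 = 1/2
(¬((x_3 · (x_2 ⇒ x_1)) ⇒ (x_1 ⇒ x_3)) ⇒ (((x_2 ⇒ x_2) + (x_3 + x_3)) ⇒ (((x_1 ⇒ x_2) + x_3) ⇒ ((x_1 + x_2) · x_1)))) + (((((x_3 ⇒ x_2) · x_3) ⇒ ¬x_1) ⇒ ¬(x_3 · x_2)) · ¬(x_1 + ¬x_3)) = 1/2 + 1/2 = 1/2
¬x_3 = ¬1/2 = 1/2
¬¬x_3 = ¬1/2 = 1/2
¬¬x_3 ⇒ x_3 = 1/2 ⇒ 1/2 = 1/2
x_1 · x_1 = 1/2 · 1/2 = 1/2
x_1 ⇒ x_2 = 1/2 ⇒ 1/2 = 1/2
(x_1 ⇒ x_2) + x_3 = 1/2 + 1/2 = 1/2
(x_1 · x_1) ⇒ ((x_1 ⇒ x_2) + x_3) = 1/2 ⇒ 1/2 = 1/2
(¬¬x_3 ⇒ x_3) · ((x_1 · x_1) ⇒ ((x_1 ⇒ x_2) + x_3)) = 1/2 · 1/2 = 1/2
x_3 + x_1 = 1/2 + 1/2 = 1/2
x_2 · (x_3 + x_1) = 1/2 · 1/2 = 1/2
x_1 ⇒ x_1 = 1/2 ⇒ 1/2 = 1/2
¬(x_1 ⇒ x_1) = ¬1/2 = 1/2
(x_2 · (x_3 + x_1)) ⇒ ¬(x_1 ⇒ x_1) = 1/2 ⇒ 1/2 = 1/2
((¬¬x_3 ⇒ x_3) · ((x_1 · x_1) ⇒ ((x_1 ⇒ x_2) + x_3))) · ((x_2 · (x_3 + x_1)) ⇒ ¬(x_1 ⇒ x_1)) = 1/2 · 1/2 = 1/2
¬(((¬¬x_3 ⇒ x_3) · ((x_1 · x_1) ⇒ ((x_1 ⇒ x_2) + x_3))) · ((x_2 · (x_3 + x_1)) ⇒ ¬(x_1 ⇒ x_1))) = ¬1/2 = 1/2
((¬((x_3 · (x_2 ⇒ x_1)) ⇒ (x_1 ⇒ x_3)) ⇒ (((x_2 ⇒ x_2) + (x_3 + x_3)) ⇒ (((x_1 ⇒ x_2) + x_3) ⇒ ((x_1 + x_2) · x_1)))) + (((((x_3 ⇒ x_2) · x_3) ⇒ ¬x_1) ⇒ ¬(x_3 · x_2)) · ¬(x_1 + ¬x_3))) · ¬(((¬¬x_3 ⇒ x_3) · ((x_1 · x_1) ⇒ ((x_1 ⇒ x_2) + x_3))) · ((x_2 · (x_3 + x_1)) ⇒ ¬(x_1 ⇒ x_1))) = 1/2 · 1/2 = 1/2

1/2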